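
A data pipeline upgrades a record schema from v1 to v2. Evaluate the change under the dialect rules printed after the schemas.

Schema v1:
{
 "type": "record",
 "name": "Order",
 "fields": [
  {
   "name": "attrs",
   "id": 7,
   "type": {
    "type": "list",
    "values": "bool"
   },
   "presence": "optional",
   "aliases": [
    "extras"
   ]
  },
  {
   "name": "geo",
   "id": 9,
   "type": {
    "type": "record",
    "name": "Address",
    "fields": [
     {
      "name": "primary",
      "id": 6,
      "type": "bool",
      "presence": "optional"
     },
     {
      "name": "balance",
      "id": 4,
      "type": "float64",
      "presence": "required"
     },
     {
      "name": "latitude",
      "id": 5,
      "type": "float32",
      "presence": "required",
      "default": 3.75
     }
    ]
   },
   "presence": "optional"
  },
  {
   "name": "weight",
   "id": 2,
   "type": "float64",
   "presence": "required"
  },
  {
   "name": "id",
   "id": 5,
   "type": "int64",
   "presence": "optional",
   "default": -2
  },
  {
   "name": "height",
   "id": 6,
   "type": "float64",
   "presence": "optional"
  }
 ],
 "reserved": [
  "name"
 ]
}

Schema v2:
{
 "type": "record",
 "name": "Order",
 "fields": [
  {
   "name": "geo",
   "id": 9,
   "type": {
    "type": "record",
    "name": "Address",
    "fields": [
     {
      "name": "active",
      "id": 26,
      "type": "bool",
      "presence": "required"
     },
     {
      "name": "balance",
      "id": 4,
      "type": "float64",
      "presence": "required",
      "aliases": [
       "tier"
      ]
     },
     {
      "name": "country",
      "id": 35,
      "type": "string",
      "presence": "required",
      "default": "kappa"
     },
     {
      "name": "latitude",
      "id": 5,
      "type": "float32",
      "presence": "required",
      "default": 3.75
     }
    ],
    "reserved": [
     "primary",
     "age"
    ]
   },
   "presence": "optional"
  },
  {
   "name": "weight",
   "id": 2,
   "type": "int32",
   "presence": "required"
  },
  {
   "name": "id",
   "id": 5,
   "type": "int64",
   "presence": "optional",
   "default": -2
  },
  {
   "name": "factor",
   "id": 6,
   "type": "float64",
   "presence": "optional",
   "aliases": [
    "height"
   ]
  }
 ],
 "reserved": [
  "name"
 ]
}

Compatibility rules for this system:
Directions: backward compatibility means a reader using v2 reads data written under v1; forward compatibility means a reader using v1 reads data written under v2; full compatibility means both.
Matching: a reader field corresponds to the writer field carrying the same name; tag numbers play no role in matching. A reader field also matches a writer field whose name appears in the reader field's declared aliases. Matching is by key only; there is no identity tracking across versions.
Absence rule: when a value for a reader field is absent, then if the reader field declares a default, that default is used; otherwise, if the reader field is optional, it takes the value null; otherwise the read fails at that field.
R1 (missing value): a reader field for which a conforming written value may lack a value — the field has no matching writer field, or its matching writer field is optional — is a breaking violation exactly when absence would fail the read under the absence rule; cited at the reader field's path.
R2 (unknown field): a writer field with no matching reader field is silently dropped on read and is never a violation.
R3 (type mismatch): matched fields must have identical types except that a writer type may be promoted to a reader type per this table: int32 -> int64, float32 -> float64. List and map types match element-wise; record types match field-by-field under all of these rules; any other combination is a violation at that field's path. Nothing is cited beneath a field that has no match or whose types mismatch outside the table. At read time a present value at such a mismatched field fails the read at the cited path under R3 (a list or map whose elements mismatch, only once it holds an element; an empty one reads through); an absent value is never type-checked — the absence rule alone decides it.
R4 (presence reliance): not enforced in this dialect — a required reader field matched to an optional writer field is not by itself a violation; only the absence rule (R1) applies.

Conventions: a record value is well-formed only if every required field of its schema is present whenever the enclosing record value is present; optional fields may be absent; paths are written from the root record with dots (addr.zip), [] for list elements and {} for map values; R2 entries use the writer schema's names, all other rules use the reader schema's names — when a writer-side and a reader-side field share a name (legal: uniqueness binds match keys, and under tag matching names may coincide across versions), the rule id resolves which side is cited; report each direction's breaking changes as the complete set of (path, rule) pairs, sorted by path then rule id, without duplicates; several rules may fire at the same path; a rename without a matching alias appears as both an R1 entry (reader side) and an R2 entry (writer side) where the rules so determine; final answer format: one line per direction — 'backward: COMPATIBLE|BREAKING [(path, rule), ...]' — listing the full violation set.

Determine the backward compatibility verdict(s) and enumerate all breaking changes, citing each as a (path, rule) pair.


arrows below run writer -> reader for Order
backward pass over Order, reader schema v2, writer schema v1:
  Address -> Address, writer optional: geo aligns to geo
  float64 -> int32, writer required: weight aligns to weight
  int64 -> int64, writer optional: id aligns to id
  float64 -> float64, writer optional: factor aligns to height
  attrs (writer side), unknown to reader
  geo.active: no writer-side match
  float64 -> float64, writer required: geo.balance aligns to geo.balance
  geo.country: no writer-side match
  float32 -> float32, writer required: geo.latitude aligns to geo.latitude
  geo.primary (writer side), unknown to reader
  violation R1 at geo.active
  violation R3 at weight
  => backward verdict for Order: BREAKING, 2 violation(s)
ruling out the remaining Order differences:
  added field country to record Address: required string, tag 35, default "kappa" (in v2 it sits immediately before latitude) -> no rule fires on it in Order's dialect; the asked verdict holds
  removed field primary from record Address (its key "primary" joins the reserved list) -> no rule fires on it in Order's dialect; the asked verdict holds
  removed field attrs from record Order -> no rule fires on it in Order's dialect; the asked verdict holds
  renamed field height to factor in record Order (alias height declared on the renamed field) -> no rule fires on it in Order's dialect; the asked verdict holds

backward: BREAKING [(geo.active, R1), (weight, R3)]


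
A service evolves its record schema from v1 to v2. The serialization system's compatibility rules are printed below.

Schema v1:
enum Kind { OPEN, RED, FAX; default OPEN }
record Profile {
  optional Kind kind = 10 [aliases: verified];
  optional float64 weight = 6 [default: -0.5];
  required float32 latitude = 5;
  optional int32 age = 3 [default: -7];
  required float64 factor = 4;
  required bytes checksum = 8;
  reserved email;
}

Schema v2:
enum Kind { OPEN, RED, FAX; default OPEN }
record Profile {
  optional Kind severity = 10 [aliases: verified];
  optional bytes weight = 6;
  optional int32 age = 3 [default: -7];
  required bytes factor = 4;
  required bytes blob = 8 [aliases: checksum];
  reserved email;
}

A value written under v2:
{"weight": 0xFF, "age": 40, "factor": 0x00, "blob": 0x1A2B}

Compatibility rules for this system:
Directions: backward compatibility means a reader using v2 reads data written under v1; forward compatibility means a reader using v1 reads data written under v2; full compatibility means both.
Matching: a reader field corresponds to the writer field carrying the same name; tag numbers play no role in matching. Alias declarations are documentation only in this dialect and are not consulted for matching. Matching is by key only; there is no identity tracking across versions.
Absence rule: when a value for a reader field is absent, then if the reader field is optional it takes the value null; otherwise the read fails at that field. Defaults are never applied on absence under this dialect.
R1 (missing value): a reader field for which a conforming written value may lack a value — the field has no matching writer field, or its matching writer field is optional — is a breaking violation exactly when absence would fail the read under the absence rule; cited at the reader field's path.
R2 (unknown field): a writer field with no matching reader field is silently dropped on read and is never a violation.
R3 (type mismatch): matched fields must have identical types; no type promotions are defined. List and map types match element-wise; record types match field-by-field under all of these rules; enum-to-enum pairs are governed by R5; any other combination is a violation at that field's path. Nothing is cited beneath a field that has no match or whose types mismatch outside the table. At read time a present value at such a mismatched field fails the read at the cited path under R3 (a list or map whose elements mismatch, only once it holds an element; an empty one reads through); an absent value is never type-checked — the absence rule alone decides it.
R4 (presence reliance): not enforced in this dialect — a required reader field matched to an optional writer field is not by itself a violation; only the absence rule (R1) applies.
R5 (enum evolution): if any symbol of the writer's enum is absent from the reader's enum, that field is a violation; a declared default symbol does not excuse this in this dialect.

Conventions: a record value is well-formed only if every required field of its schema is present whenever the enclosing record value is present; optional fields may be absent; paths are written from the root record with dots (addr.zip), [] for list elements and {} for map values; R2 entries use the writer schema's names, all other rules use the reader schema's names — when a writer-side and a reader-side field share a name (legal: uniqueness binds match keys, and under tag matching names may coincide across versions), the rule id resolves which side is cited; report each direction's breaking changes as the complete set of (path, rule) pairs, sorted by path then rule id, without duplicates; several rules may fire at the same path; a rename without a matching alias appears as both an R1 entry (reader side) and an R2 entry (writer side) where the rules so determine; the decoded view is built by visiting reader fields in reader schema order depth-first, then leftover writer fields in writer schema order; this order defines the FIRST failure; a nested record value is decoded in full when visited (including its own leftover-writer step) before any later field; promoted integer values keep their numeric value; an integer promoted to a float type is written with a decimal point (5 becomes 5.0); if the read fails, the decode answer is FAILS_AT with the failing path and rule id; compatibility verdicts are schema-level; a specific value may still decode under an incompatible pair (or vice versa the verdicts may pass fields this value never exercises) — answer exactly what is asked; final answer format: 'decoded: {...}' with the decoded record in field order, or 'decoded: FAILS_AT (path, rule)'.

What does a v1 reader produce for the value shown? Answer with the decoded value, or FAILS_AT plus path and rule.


decoded: FAILS_AT (weight, R3)

in Profile below, arrows point writer -> reader
decoding the Profile value with the v1 reader:
  kind := null (absent, optional -> null)
  read fails at weight under R3
  => FAILS_AT (weight, R3)
checking off the Profile differences that do not matter here:
  renamed field kind to severity in record Profile -> no rule fires on it and the decoded Profile view is identical with or without it
  field factor in record Profile: type float64 changed to bytes -> a verdict-level change on Profile — the shown value reads the same
  renamed field checksum to blob in record Profile (alias checksum declared on the renamed field) -> a verdict-level change on Profile — the shown value reads the same
  removed field latitude from record Profile -> a verdict-level change on Profile — the shown value reads the same


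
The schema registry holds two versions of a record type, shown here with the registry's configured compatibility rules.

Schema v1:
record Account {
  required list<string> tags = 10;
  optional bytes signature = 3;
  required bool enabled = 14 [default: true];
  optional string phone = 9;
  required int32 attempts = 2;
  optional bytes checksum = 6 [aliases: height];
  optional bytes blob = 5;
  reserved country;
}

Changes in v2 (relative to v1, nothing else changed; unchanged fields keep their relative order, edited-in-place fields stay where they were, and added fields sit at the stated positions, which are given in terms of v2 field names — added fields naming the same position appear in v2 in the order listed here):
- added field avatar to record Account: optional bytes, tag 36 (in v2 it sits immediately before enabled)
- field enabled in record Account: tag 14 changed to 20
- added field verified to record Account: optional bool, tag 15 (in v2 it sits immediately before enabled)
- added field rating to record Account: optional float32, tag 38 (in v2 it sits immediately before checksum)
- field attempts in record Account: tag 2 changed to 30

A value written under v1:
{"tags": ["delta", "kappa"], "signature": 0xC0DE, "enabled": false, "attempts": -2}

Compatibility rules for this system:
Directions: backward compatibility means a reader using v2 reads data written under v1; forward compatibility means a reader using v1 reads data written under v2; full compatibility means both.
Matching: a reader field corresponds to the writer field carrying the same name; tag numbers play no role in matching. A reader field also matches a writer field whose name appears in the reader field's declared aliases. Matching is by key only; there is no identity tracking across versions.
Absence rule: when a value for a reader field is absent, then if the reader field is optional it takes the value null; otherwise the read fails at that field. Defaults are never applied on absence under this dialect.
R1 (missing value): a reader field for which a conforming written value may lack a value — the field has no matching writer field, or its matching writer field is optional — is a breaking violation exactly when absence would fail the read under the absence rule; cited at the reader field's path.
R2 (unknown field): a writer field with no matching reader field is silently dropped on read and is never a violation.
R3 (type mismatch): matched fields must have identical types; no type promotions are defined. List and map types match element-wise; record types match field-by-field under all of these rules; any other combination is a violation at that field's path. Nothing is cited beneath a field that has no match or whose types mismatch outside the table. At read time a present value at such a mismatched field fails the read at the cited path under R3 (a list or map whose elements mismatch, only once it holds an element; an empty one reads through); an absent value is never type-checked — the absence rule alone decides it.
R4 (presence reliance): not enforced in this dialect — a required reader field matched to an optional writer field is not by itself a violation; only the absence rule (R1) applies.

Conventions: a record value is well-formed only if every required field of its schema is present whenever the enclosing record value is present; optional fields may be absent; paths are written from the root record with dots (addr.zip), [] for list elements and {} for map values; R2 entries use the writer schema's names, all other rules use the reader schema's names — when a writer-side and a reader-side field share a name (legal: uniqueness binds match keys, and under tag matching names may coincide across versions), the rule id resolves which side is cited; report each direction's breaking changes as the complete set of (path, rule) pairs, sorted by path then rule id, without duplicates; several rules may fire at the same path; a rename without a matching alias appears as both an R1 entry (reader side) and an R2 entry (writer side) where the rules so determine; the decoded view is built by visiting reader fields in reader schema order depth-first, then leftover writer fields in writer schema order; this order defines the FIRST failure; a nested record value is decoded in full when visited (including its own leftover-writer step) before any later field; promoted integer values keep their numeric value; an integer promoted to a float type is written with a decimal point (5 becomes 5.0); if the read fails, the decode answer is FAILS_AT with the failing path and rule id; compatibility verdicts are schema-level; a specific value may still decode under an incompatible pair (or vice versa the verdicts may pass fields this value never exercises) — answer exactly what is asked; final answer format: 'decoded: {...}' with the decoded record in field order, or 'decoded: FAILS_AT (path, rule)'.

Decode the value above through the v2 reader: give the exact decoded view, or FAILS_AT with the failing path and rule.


decoded: {"tags": ["delta", "kappa"], "signature": 0xC0DE, "avatar": null, "verified": null, "enabled": false, "phone": null, "attempts": -2, "rating": null, "checksum": null, "blob": null}

in Account below, arrows point writer -> reader
migrating the Account value to v2:
  tags := ["delta", "kappa"]
  signature := 0xC0DE
  avatar := null (absent, optional -> null)
  verified := null (absent, optional -> null)
  enabled := false
  phone := null (absent, optional -> null)
  attempts := -2
  rating := null (absent, optional -> null)
  checksum := null (absent, optional -> null)
  blob := null (absent, optional -> null)
  => decoded: {"tags": ["delta", "kappa"], "signature": 0xC0DE, "avatar": null, "verified": null, "enabled": false, "phone": null, "attempts": -2, "rating": null, "checksum": null, "blob": null}
diffs on Account not affecting the asked answer:
  field enabled in record Account: tag 14 changed to 20 -> fires no rule on Account under this dialect and leaves the result unchanged
  field attempts in record Account: tag 2 changed to 30 -> fires no rule on Account under this dialect and leaves the result unchanged


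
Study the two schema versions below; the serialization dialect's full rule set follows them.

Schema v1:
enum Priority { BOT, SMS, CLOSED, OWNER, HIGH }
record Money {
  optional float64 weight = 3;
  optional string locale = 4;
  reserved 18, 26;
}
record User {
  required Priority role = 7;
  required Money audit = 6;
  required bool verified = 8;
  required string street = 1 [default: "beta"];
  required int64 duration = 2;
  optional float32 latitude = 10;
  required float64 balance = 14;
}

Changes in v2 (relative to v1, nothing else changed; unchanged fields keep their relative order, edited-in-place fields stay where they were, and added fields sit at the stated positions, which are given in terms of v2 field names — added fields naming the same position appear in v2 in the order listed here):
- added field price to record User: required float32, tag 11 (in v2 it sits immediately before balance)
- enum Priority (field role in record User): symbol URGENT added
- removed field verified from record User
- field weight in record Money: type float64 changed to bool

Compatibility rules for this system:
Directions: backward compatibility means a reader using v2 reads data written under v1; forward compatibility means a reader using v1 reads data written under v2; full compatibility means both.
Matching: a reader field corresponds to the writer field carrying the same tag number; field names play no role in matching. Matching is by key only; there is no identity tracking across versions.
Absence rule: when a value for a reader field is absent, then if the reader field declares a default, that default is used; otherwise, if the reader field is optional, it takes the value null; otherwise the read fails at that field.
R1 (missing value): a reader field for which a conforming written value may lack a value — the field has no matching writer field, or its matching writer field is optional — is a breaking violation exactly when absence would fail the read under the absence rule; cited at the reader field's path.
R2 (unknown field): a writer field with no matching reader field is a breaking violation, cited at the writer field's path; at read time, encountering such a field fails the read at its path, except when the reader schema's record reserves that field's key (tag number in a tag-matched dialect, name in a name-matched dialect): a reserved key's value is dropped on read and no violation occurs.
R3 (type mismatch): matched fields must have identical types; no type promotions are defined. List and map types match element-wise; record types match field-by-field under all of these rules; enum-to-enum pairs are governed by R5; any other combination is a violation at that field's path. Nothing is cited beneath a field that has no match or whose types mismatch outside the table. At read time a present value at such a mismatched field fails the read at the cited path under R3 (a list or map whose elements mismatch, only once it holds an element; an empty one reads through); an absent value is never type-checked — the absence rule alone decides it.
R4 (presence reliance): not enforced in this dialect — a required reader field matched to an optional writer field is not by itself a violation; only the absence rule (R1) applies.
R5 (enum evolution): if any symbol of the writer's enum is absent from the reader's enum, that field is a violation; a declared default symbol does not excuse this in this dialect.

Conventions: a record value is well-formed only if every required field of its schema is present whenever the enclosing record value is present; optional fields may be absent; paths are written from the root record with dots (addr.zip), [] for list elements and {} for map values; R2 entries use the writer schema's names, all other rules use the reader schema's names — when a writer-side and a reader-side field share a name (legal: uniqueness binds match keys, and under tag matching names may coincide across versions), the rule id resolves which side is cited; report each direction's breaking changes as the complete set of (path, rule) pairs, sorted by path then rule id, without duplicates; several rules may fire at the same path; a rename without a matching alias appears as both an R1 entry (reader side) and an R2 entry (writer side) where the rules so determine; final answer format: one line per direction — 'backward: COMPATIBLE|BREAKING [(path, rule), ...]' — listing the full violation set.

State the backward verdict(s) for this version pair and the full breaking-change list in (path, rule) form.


backward: BREAKING [(audit.weight, R3), (price, R1), (verified, R2)]

arrows below run writer -> reader for User
checking backward for User: reader v2 against writer v1:
  role <- role (Priority -> Priority, writer required)
  audit <- audit (Money -> Money, writer required)
  street <- street (string -> string, writer required)
  duration <- duration (int64 -> int64, writer required)
  latitude <- latitude (float32 -> float32, writer optional)
  price: no writer-side match
  balance <- balance (float64 -> float64, writer required)
  verified (writer side), unknown to reader
  audit.weight <- audit.weight (float64 -> bool, writer optional)
  audit.locale <- audit.locale (string -> string, writer optional)
  violation R3 at audit.weight
  violation R1 at price
  violation R2 at verified
  => 3 violation(s): backward is BREAKING for User
checking off the User differences that do not matter here:
  enum Priority (field role in record User): symbol URGENT added -> its effect on User is confined to the forward direction, not asked


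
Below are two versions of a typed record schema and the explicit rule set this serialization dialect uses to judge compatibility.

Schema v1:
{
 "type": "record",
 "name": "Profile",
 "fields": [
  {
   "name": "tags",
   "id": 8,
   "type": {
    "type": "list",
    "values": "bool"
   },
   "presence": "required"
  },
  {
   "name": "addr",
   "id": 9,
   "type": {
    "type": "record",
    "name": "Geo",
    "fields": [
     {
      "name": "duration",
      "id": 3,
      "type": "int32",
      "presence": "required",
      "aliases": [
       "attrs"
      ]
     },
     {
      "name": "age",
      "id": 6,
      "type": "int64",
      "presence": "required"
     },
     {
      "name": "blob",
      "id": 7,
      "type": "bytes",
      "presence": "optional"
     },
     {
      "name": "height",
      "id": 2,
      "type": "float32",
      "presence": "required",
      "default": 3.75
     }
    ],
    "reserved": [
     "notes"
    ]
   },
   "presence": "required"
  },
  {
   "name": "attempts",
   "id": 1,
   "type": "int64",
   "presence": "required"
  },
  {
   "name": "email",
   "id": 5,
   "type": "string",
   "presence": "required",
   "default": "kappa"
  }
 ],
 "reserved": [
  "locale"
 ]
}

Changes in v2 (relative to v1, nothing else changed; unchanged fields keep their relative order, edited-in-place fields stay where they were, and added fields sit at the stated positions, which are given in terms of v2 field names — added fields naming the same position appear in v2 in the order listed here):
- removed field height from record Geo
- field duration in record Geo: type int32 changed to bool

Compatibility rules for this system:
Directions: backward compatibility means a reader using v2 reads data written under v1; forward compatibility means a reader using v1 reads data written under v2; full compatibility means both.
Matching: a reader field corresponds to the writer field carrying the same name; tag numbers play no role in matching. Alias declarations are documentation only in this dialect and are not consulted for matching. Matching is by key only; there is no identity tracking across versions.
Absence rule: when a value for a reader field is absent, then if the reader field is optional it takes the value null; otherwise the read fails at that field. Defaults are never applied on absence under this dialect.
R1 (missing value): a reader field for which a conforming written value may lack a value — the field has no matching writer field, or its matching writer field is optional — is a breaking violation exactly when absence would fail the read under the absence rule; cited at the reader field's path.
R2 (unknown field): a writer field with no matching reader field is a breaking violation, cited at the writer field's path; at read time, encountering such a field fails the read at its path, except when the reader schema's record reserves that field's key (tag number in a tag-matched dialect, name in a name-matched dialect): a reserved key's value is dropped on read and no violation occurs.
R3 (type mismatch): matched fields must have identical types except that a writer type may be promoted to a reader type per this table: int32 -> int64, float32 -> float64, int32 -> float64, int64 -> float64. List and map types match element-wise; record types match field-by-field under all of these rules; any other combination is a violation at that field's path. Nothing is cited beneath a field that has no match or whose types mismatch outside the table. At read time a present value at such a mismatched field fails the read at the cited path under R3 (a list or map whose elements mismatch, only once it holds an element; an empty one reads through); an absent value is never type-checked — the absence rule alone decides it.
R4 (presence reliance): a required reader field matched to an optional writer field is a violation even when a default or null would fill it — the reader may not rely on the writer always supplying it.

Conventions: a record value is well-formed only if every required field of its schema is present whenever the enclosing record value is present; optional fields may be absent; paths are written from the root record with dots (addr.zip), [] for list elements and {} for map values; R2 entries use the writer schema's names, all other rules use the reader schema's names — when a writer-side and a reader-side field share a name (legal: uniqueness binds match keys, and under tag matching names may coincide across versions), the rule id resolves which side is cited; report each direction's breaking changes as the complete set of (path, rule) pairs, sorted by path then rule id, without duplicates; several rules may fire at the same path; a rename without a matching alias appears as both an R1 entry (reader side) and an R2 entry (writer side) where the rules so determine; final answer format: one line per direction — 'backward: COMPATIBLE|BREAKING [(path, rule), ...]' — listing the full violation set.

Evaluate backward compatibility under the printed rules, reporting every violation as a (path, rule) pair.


backward: BREAKING [(addr.duration, R3), (addr.height, R2)]

arrows below run writer -> reader for Profile
backward pass over Profile, reader schema v2, writer schema v1:
  tags: paired with writer tags (list<bool> -> list<bool>; writer required)
  addr: paired with writer addr (Geo -> Geo; writer required)
  attempts: paired with writer attempts (int64 -> int64; writer required)
  email: paired with writer email (string -> string; writer required)
  addr.duration: paired with writer addr.duration (int32 -> bool; writer required)
  addr.age: paired with writer addr.age (int64 -> int64; writer required)
  addr.blob: paired with writer addr.blob (bytes -> bytes; writer optional)
  writer addr.height: unknown to reader
  R3 fires at addr.duration
  R2 fires at addr.height
  => backward verdict for Profile: BREAKING, 2 violation(s)


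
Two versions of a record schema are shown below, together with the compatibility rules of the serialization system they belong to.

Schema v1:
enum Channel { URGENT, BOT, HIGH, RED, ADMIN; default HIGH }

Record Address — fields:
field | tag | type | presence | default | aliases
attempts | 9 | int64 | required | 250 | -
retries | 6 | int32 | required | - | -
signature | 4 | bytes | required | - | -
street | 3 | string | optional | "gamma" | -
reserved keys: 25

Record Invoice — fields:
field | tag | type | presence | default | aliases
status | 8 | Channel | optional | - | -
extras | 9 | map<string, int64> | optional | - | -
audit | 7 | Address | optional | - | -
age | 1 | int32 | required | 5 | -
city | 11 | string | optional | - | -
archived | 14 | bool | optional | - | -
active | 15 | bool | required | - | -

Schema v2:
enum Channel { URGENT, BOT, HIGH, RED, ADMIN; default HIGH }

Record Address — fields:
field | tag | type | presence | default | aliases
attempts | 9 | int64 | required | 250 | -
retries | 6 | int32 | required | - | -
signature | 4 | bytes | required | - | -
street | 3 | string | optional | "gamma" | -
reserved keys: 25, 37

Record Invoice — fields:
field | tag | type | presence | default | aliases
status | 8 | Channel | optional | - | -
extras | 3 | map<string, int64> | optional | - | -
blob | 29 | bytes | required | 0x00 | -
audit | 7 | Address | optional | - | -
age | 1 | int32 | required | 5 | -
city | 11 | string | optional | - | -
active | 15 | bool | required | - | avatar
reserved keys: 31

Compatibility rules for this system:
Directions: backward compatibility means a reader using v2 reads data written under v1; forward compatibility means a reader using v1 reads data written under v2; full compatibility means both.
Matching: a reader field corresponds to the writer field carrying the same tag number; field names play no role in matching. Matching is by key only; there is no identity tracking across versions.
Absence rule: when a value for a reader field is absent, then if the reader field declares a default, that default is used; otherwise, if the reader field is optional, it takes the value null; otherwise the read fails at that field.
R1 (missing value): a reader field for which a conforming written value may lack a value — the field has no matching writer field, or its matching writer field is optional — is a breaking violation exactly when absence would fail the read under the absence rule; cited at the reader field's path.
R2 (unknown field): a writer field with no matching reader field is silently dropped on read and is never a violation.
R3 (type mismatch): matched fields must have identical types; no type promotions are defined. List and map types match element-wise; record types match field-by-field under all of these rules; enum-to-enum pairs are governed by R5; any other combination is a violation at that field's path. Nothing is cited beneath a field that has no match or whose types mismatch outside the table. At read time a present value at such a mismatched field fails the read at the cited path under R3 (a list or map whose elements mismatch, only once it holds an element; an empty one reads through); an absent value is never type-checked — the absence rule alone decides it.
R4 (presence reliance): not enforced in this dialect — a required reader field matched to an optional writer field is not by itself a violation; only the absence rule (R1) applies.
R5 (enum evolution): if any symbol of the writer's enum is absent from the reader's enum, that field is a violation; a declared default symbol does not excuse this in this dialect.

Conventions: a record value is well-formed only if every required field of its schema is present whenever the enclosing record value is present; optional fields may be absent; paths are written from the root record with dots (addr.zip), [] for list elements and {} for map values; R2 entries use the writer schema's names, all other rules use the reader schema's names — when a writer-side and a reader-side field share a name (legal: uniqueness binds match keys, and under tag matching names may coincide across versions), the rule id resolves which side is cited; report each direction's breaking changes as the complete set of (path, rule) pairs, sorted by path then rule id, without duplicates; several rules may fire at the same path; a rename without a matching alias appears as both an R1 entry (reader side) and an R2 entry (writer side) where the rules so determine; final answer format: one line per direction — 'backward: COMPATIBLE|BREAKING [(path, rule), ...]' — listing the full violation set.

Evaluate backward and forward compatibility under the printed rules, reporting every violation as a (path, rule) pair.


backward: COMPATIBLE []; forward: COMPATIBLE []

arrows below run writer -> reader for Invoice
backward analysis of Invoice with v2 as reader and v1 as writer:
  status: Channel -> Channel, writer optional; from status
  no writer field matches reader extras
  no writer field matches reader blob
  audit: Address -> Address, writer optional; from audit
  age: int32 -> int32, writer required; from age
  city: string -> string, writer optional; from city
  active: bool -> bool, writer required; from active
  writer field extras has no reader counterpart
  writer field archived has no reader counterpart
  audit.attempts: int64 -> int64, writer required; from audit.attempts
  audit.retries: int32 -> int32, writer required; from audit.retries
  audit.signature: bytes -> bytes, writer required; from audit.signature
  audit.street: string -> string, writer optional; from audit.street
  => no violations; backward on Invoice: COMPATIBLE
forward analysis of Invoice with v1 as reader and v2 as writer:
  status: Channel -> Channel, writer optional; from status
  no writer field matches reader extras
  audit: Address -> Address, writer optional; from audit
  age: int32 -> int32, writer required; from age
  city: string -> string, writer optional; from city
  no writer field matches reader archived
  active: bool -> bool, writer required; from active
  writer field extras has no reader counterpart
  writer field blob has no reader counterpart
  audit.attempts: int64 -> int64, writer required; from audit.attempts
  audit.retries: int32 -> int32, writer required; from audit.retries
  audit.signature: bytes -> bytes, writer required; from audit.signature
  audit.street: string -> string, writer optional; from audit.street
  => no violations; forward on Invoice: COMPATIBLE


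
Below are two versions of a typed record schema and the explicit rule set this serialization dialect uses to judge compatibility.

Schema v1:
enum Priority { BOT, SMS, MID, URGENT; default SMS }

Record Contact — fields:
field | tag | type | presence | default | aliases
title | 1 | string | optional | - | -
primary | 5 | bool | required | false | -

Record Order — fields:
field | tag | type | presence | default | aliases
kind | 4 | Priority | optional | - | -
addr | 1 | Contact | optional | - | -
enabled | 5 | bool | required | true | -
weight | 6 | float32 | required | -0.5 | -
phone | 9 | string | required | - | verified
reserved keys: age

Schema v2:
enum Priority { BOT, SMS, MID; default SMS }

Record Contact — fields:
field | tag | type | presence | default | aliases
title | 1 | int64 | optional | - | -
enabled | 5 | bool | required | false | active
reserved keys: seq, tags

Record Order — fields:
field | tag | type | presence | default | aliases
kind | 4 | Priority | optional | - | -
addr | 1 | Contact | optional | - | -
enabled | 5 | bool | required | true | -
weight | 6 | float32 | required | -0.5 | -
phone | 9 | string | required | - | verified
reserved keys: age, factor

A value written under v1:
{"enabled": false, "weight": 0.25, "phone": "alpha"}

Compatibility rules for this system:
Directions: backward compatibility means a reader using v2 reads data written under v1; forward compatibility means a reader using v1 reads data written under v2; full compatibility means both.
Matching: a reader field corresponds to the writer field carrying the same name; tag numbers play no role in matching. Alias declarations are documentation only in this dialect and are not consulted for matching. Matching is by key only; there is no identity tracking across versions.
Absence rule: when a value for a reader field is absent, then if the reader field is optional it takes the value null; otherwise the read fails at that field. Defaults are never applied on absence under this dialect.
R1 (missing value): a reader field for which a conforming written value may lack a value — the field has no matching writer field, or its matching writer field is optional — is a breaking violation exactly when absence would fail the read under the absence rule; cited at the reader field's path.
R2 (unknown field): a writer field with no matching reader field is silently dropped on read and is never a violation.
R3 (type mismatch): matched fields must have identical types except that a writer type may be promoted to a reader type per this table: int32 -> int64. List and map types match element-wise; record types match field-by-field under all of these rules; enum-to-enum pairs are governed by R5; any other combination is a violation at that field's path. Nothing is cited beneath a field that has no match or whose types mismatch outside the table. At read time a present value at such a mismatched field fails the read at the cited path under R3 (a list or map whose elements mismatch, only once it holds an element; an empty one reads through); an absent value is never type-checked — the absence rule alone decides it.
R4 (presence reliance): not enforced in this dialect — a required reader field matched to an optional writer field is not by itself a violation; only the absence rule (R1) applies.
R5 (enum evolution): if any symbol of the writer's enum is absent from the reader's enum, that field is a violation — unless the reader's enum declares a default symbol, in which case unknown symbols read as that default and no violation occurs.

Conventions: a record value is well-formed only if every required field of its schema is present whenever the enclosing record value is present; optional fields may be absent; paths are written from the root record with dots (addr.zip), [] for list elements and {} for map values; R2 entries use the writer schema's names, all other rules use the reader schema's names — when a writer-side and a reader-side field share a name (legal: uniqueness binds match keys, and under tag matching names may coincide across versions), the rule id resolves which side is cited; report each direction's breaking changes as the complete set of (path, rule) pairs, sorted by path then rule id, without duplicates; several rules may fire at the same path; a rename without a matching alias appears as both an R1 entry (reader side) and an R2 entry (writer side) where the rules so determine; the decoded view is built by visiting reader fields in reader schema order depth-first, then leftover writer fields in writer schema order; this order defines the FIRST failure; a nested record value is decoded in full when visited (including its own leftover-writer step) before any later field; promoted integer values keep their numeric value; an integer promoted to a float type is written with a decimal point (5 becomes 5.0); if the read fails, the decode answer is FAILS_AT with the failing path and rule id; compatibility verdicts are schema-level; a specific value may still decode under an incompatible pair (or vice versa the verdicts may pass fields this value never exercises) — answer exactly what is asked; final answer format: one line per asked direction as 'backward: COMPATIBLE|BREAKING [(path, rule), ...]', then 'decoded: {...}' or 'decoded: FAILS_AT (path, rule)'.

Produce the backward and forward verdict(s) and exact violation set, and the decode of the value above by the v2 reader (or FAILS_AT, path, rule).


each type pair in Order: writer, then reader
backward analysis of Order with v2 as reader and v1 as writer:
  kind: paired with writer kind (Priority -> Priority; writer optional)
  addr: paired with writer addr (Contact -> Contact; writer optional)
  enabled: paired with writer enabled (bool -> bool; writer required)
  weight: paired with writer weight (float32 -> float32; writer required)
  phone: paired with writer phone (string -> string; writer required)
  addr.title: paired with writer addr.title (string -> int64; writer optional)
  addr.enabled has no writer counterpart
  leftover writer field: addr.primary
  violation R1 at addr.enabled
  violation R3 at addr.title
  => 2 violation(s): backward is BREAKING for Order
forward analysis of Order with v1 as reader and v2 as writer:
  kind: paired with writer kind (Priority -> Priority; writer optional)
  addr: paired with writer addr (Contact -> Contact; writer optional)
  enabled: paired with writer enabled (bool -> bool; writer required)
  weight: paired with writer weight (float32 -> float32; writer required)
  phone: paired with writer phone (string -> string; writer required)
  addr.title: paired with writer addr.title (int64 -> string; writer optional)
  addr.primary has no writer counterpart
  leftover writer field: addr.enabled
  violation R1 at addr.primary
  violation R3 at addr.title
  => 2 violation(s): forward is BREAKING for Order
decode (reader v2):
  kind := null (not supplied -> null)
  addr := null (not supplied -> null)
  enabled := false
  weight := 0.25
  phone := "alpha"
  => decoded: {"kind": null, "addr": null, "enabled": false, "weight": 0.25, "phone": "alpha"}

backward: BREAKING [(addr.enabled, R1), (addr.title, R3)]; forward: BREAKING [(addr.primary, R1), (addr.title, R3)]; decoded: {"kind": null, "addr": null, "enabled": false, "weight": 0.25, "phone": "alpha"}
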